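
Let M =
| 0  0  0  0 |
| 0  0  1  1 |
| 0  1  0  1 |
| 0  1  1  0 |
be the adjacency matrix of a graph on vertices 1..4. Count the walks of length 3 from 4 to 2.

The number of length-3 walks from vertex 4 to vertex 2 is entry (4,2) of M^3, where M is the adjacency matrix.
M^2 = [[0, 0, 0, 0], [0, 2, 1, 1], [0, 1, 2, 1], [0, 1, 1, 2]]
M^3 = [[0, 0, 0, 0], [0, 2, 3, 3], [0, 3, 2, 3], [0, 3, 3, 2]]

3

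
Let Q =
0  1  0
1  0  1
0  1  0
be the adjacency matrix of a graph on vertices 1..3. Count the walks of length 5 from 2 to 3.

4

The number of length-5 walks from vertex 2 to vertex 3 is entry (2,3) of Q⁵, where Q is the adjacency matrix.
Q² = [[1, 0, 1], [0, 2, 0], [1, 0, 1]]
Q³ = [[0, 2, 0], [2, 0, 2], [0, 2, 0]]
Q⁴ = [[2, 0, 2], [0, 4, 0], [2, 0, 2]]
Q⁵ = [[0, 4, 0], [4, 0, 4], [0, 4, 0]]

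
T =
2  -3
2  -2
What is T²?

[[-2, 0], [0, -2]]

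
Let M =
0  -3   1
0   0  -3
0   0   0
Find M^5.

[[0, 0, 0], [0, 0, 0], [0, 0, 0]]

M is strictly triangular, hence nilpotent: M^3 = 0, so M^5 = 0.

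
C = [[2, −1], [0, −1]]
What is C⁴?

[[16, −5], [0, 1]]

C² = [[4, −1], [0, 1]]
C³ = [[8, −3], [0, −1]]
C⁴ = [[16, −5], [0, 1]]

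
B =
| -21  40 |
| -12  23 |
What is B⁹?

tr B = 2 and det B = -3, so the characteristic polynomial is λ² − (2)λ + (-3) with roots -1 and 3.
Eigenvectors give P = [[-2, -5], [-1, -3]] with P⁻¹ = [[-3, 5], [1, -2]], and B = P·diag(-1, 3)·P⁻¹.
Then B⁹ = P·diag(-1, 19683)·P⁻¹ = [[2, -98415], [1, -59049]] · [[-3, 5], [1, -2]] = [[-98421, 196840], [-59052, 118103]].

[[-98421, 196840], [-59052, 118103]]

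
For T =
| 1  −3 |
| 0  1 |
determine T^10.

T = I + N where N = [[0, −3], [0, 0]] is strictly upper-triangular, so N^2 = 0.
(I + N)^10 = I + 10·N = [[1, −30], [0, 1]].

[[1, −30], [0, 1]]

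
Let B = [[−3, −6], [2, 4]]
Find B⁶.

[[−3, −6], [2, 4]]

B² = B (a projection; rank 1, trace 1), so B⁶ = B.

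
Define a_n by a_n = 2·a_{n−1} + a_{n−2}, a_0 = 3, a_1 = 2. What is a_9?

With companion matrix Q = [[2, 1], [1, 0]], [a_n, a_{n−1}]ᵀ = Q·[a_{n−1}, a_{n−2}]ᵀ, so [a_9, a_8]ᵀ = Q⁸·[a_1, a_0]ᵀ.
Q⁸ = [[985, 408], [408, 169]], giving [a_9, a_8]ᵀ = [[3194], [1323]].

3194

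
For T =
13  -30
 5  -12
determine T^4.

[[211, -390], [65, -114]]

tr T = 1 and det T = -6, so the characteristic polynomial is λ² − (1)λ + (-6) with roots -2 and 3.
Eigenvectors give P = [[-2, 3], [-1, 1]] with P⁻¹ = [[1, -3], [1, -2]], and T = P·diag(-2, 3)·P⁻¹.
Then T^4 = P·diag(16, 81)·P⁻¹ = [[-32, 243], [-16, 81]] · [[1, -3], [1, -2]] = [[211, -390], [65, -114]].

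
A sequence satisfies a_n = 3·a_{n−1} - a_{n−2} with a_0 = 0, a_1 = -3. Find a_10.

With companion matrix B = [[3, -1], [1, 0]], [a_n, a_{n−1}]ᵀ = B·[a_{n−1}, a_{n−2}]ᵀ, so [a_10, a_9]ᵀ = B⁹·[a_1, a_0]ᵀ.
B⁹ = [[6765, -2584], [2584, -987]], giving [a_10, a_9]ᵀ = [[-20295], [-7752]].

-20295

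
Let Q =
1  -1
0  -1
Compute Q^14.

[[1, 0], [0, 1]]

Q² = I (check: tr Q = 0 and det Q = -1), so Q^14 = I since 14 is even.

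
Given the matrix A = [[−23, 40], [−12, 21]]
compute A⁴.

tr A = −2 and det A = −3, so the characteristic polynomial is λ² − (−2)λ + (−3) with roots −3 and 1.
Eigenvectors give P = [[2, 5], [1, 3]] with P⁻¹ = [[3, −5], [−1, 2]], and A = P·diag(−3, 1)·P⁻¹.
Then A⁴ = P·diag(81, 1)·P⁻¹ = [[162, 5], [81, 3]] · [[3, −5], [−1, 2]] = [[481, −800], [240, −399]].

[[481, −800], [240, −399]]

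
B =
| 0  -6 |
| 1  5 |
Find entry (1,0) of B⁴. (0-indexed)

tr B = 5 and det B = 6, so the characteristic polynomial is λ² − (5)λ + (6) with roots 2 and 3.
Eigenvectors give P = [[3, -2], [-1, 1]] with P⁻¹ = [[1, 2], [1, 3]], and B = P·diag(2, 3)·P⁻¹.
Then B⁴ = P·diag(16, 81)·P⁻¹ = [[48, -162], [-16, 81]] · [[1, 2], [1, 3]] = [[-114, -390], [65, 211]].

65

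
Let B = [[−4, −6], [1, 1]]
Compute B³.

[[−22, −42], [7, 13]]

tr B = −3 and det B = 2, so the characteristic polynomial is λ² − (−3)λ + (2) with roots −1 and −2.
Eigenvectors give P = [[−2, −3], [1, 1]] with P⁻¹ = [[1, 3], [−1, −2]], and B = P·diag(−1, −2)·P⁻¹.
Then B³ = P·diag(−1, −8)·P⁻¹ = [[2, 24], [−1, −8]] · [[1, 3], [−1, −2]] = [[−22, −42], [7, 13]].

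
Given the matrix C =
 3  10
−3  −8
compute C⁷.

[[10167, 20590], [−6177, −12482]]

tr C = −5 and det C = 6, so the characteristic polynomial is λ² − (−5)λ + (6) with roots −3 and −2.
Eigenvectors give P = [[−5, 2], [3, −1]] with P⁻¹ = [[1, 2], [3, 5]], and C = P·diag(−3, −2)·P⁻¹.
Then C⁷ = P·diag(−2187, −128)·P⁻¹ = [[10935, −256], [−6561, 128]] · [[1, 2], [3, 5]] = [[10167, 20590], [−6177, −12482]].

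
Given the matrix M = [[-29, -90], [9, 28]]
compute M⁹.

[[-5129, -15390], [1539, 4618]]

tr M = -1 and det M = -2, so the characteristic polynomial is λ² − (-1)λ + (-2) with roots 1 and -2.
Eigenvectors give P = [[-3, -10], [1, 3]] with P⁻¹ = [[3, 10], [-1, -3]], and M = P·diag(1, -2)·P⁻¹.
Then M⁹ = P·diag(1, -512)·P⁻¹ = [[-3, 5120], [1, -1536]] · [[3, 10], [-1, -3]] = [[-5129, -15390], [1539, 4618]].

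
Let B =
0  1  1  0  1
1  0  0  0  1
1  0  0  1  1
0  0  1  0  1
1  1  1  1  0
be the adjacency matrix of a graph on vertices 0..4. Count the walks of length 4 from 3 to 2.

11

The number of length-4 walks from vertex 3 to vertex 2 is entry (3,2) of B⁴, where B is the adjacency matrix.
B² = [[3, 1, 1, 2, 2], [1, 2, 2, 1, 1], [1, 2, 3, 1, 2], [2, 1, 1, 2, 1], [2, 1, 2, 1, 4]]
B³ = [[4, 5, 7, 3, 7], [5, 2, 3, 3, 6], [7, 3, 4, 5, 7], [3, 3, 5, 2, 6], [7, 6, 7, 6, 6]]
B⁴ = [[19, 11, 14, 14, 19], [11, 11, 14, 9, 13], [14, 14, 19, 11, 19], [14, 9, 11, 11, 13], [19, 13, 19, 13, 26]]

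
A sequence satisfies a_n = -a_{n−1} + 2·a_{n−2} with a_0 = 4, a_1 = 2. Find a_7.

-82

With companion matrix B = [[-1, 2], [1, 0]], [a_n, a_{n−1}]ᵀ = B·[a_{n−1}, a_{n−2}]ᵀ, so [a_7, a_6]ᵀ = B⁶·[a_1, a_0]ᵀ.
B⁶ = [[43, -42], [-21, 22]], giving [a_7, a_6]ᵀ = [[-82], [46]].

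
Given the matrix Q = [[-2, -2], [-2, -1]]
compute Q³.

[[-28, -22], [-22, -17]]

Q² = [[8, 6], [6, 5]]
Q³ = [[-28, -22], [-22, -17]]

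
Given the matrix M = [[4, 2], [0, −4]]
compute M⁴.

M² = [[16, 0], [0, 16]]
M³ = [[64, 32], [0, −64]]
M⁴ = [[256, 0], [0, 256]]

[[256, 0], [0, 256]]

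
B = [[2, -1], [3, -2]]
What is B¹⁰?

[[1, 0], [0, 1]]

B² = I (check: tr B = 0 and det B = -1), so B¹⁰ = I since 10 is even.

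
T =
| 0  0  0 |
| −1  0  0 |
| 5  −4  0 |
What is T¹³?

T is strictly triangular, hence nilpotent: T³ = 0, so T¹³ = 0.

[[0, 0, 0], [0, 0, 0], [0, 0, 0]]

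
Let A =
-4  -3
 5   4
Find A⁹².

A² = I (check: tr A = 0 and det A = -1), so A⁹² = I since 92 is even.

[[1, 0], [0, 1]]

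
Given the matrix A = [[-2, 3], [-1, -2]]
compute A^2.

[[1, -12], [4, 1]]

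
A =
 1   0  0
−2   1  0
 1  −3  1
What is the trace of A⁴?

3

A = I + N where N = [[0, 0, 0], [−2, 0, 0], [1, −3, 0]] is strictly lower-triangular, so N³ = 0.
(I + N)⁴ = I + 4·N + 6·N² = [[1, 0, 0], [−8, 1, 0], [40, −12, 1]].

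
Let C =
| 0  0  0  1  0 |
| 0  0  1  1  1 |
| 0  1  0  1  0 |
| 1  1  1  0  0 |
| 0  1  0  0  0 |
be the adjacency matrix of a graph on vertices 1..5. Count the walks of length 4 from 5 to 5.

The number of length-4 walks from vertex 5 to vertex 5 is entry (5,5) of C⁴, where C is the adjacency matrix.
C² = [[1, 1, 1, 0, 0], [1, 3, 1, 1, 0], [1, 1, 2, 1, 1], [0, 1, 1, 3, 1], [0, 0, 1, 1, 1]]
C³ = [[0, 1, 1, 3, 1], [1, 2, 4, 5, 3], [1, 4, 2, 4, 1], [3, 5, 4, 2, 1], [1, 3, 1, 1, 0]]
C⁴ = [[3, 5, 4, 2, 1], [5, 12, 7, 7, 2], [4, 7, 8, 7, 4], [2, 7, 7, 12, 5], [1, 2, 4, 5, 3]]

3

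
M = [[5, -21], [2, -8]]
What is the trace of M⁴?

tr M = -3 and det M = 2, so the characteristic polynomial is λ² − (-3)λ + (2) with roots -1 and -2.
Eigenvectors give P = [[7, 3], [2, 1]] with P⁻¹ = [[1, -3], [-2, 7]], and M = P·diag(-1, -2)·P⁻¹.
Then M⁴ = P·diag(1, 16)·P⁻¹ = [[7, 48], [2, 16]] · [[1, -3], [-2, 7]] = [[-89, 315], [-30, 106]].

17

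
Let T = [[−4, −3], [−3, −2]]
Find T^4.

[[949, 684], [684, 493]]

T^2 = [[25, 18], [18, 13]]
T^3 = [[−154, −111], [−111, −80]]
T^4 = [[949, 684], [684, 493]]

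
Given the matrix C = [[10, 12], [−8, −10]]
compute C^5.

[[160, 192], [−128, −160]]

tr C = 0 and det C = −4, so the characteristic polynomial is λ² − (0)λ + (−4) with roots 2 and −2.
Eigenvectors give P = [[3, −1], [−2, 1]] with P⁻¹ = [[1, 1], [2, 3]], and C = P·diag(2, −2)·P⁻¹.
Then C^5 = P·diag(32, −32)·P⁻¹ = [[96, 32], [−64, −32]] · [[1, 1], [2, 3]] = [[160, 192], [−128, −160]].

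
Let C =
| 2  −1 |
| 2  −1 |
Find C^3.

C^2 = [[2, −1], [2, −1]]
C^3 = [[2, −1], [2, −1]]

[[2, −1], [2, −1]]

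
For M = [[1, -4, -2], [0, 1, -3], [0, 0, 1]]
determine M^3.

[[1, -12, 30], [0, 1, -9], [0, 0, 1]]

M = I + N where N = [[0, -4, -2], [0, 0, -3], [0, 0, 0]] is strictly upper-triangular, so N^3 = 0.
(I + N)^3 = I + 3·N + 3·N^2 = [[1, -12, 30], [0, 1, -9], [0, 0, 1]].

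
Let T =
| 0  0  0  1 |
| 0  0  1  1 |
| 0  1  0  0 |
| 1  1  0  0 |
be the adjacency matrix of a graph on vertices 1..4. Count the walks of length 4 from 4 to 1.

0

The number of length-4 walks from vertex 4 to vertex 1 is entry (4,1) of T^4, where T is the adjacency matrix.
T^2 = [[1, 1, 0, 0], [1, 2, 0, 0], [0, 0, 1, 1], [0, 0, 1, 2]]
T^3 = [[0, 0, 1, 2], [0, 0, 2, 3], [1, 2, 0, 0], [2, 3, 0, 0]]
T^4 = [[2, 3, 0, 0], [3, 5, 0, 0], [0, 0, 2, 3], [0, 0, 3, 5]]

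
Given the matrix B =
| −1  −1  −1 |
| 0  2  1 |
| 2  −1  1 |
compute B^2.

[[−1, 0, −1], [2, 3, 3], [0, −5, −2]]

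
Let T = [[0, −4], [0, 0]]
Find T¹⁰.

T is strictly triangular, hence nilpotent: T² = 0, so T¹⁰ = 0.

[[0, 0], [0, 0]]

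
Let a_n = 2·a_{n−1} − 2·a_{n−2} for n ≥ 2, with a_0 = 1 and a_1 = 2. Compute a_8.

16

With companion matrix A = [[2, −2], [1, 0]], [a_n, a_{n−1}]ᵀ = A·[a_{n−1}, a_{n−2}]ᵀ, so [a_8, a_7]ᵀ = A⁷·[a_1, a_0]ᵀ.
A⁷ = [[0, 16], [−8, 16]], giving [a_8, a_7]ᵀ = [[16], [0]].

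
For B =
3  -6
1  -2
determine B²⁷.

B² = B (a projection; rank 1, trace 1), so B²⁷ = B.

[[3, -6], [1, -2]]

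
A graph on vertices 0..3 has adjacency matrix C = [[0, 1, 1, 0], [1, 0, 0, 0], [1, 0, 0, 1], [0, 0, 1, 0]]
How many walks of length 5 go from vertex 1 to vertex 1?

0

The number of length-5 walks from vertex 1 to vertex 1 is entry (1,1) of C⁵, where C is the adjacency matrix.
C² = [[2, 0, 0, 1], [0, 1, 1, 0], [0, 1, 2, 0], [1, 0, 0, 1]]
C³ = [[0, 2, 3, 0], [2, 0, 0, 1], [3, 0, 0, 2], [0, 1, 2, 0]]
C⁴ = [[5, 0, 0, 3], [0, 2, 3, 0], [0, 3, 5, 0], [3, 0, 0, 2]]
C⁵ = [[0, 5, 8, 0], [5, 0, 0, 3], [8, 0, 0, 5], [0, 3, 5, 0]]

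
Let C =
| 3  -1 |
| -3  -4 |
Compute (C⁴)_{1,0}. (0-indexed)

C² = [[12, 1], [3, 19]]
C³ = [[33, -16], [-48, -79]]
C⁴ = [[147, 31], [93, 364]]

93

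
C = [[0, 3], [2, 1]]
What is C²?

[[6, 3], [2, 7]]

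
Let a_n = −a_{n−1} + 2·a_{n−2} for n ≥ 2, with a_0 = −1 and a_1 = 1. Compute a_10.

−683

With companion matrix Q = [[−1, 2], [1, 0]], [a_n, a_{n−1}]ᵀ = Q·[a_{n−1}, a_{n−2}]ᵀ, so [a_10, a_9]ᵀ = Q⁹·[a_1, a_0]ᵀ.
Q⁹ = [[−341, 342], [171, −170]], giving [a_10, a_9]ᵀ = [[−683], [341]].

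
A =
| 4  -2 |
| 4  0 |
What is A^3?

[[0, -16], [32, -32]]

A^2 = [[8, -8], [16, -8]]
A^3 = [[0, -16], [32, -32]]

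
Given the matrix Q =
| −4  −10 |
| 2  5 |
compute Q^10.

Q² = Q (a projection; rank 1, trace 1), so Q^10 = Q.

[[−4, −10], [2, 5]]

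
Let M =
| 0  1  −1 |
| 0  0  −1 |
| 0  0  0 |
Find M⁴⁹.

[[0, 0, 0], [0, 0, 0], [0, 0, 0]]

M is strictly triangular, hence nilpotent: M³ = 0, so M⁴⁹ = 0.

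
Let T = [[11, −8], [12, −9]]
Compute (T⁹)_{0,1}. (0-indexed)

−39368

tr T = 2 and det T = −3, so the characteristic polynomial is λ² − (2)λ + (−3) with roots −1 and 3.
Eigenvectors give P = [[−2, 1], [−3, 1]] with P⁻¹ = [[1, −1], [3, −2]], and T = P·diag(−1, 3)·P⁻¹.
Then T⁹ = P·diag(−1, 19683)·P⁻¹ = [[2, 19683], [3, 19683]] · [[1, −1], [3, −2]] = [[59051, −39368], [59052, −39369]].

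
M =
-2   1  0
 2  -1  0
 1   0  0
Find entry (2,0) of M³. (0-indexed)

M² = [[6, -3, 0], [-6, 3, 0], [-2, 1, 0]]
M³ = [[-18, 9, 0], [18, -9, 0], [6, -3, 0]]

6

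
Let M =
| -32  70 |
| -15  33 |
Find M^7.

[[-14018, 32410], [-6945, 16077]]

tr M = 1 and det M = -6, so the characteristic polynomial is λ² − (1)λ + (-6) with roots 3 and -2.
Eigenvectors give P = [[2, 7], [1, 3]] with P⁻¹ = [[-3, 7], [1, -2]], and M = P·diag(3, -2)·P⁻¹.
Then M^7 = P·diag(2187, -128)·P⁻¹ = [[4374, -896], [2187, -384]] · [[-3, 7], [1, -2]] = [[-14018, 32410], [-6945, 16077]].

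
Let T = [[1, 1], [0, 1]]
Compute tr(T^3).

T = I + N where N = [[0, 1], [0, 0]] is strictly upper-triangular, so N^2 = 0.
(I + N)^3 = I + 3·N = [[1, 3], [0, 1]].

2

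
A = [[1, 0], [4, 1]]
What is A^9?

[[1, 0], [36, 1]]

A = I + N where N = [[0, 0], [4, 0]] is strictly lower-triangular, so N^2 = 0.
(I + N)^9 = I + 9·N = [[1, 0], [36, 1]].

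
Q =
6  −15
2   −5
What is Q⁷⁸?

[[6, −15], [2, −5]]

Q² = Q (a projection; rank 1, trace 1), so Q⁷⁸ = Q.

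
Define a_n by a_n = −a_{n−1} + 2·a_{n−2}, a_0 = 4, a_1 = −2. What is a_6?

With companion matrix C = [[−1, 2], [1, 0]], [a_n, a_{n−1}]ᵀ = C·[a_{n−1}, a_{n−2}]ᵀ, so [a_6, a_5]ᵀ = C⁵·[a_1, a_0]ᵀ.
C⁵ = [[−21, 22], [11, −10]], giving [a_6, a_5]ᵀ = [[130], [−62]].

130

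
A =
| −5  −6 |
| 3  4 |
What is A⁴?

[[31, 30], [−15, −14]]

tr A = −1 and det A = −2, so the characteristic polynomial is λ² − (−1)λ + (−2) with roots −2 and 1.
Eigenvectors give P = [[2, 1], [−1, −1]] with P⁻¹ = [[1, 1], [−1, −2]], and A = P·diag(−2, 1)·P⁻¹.
Then A⁴ = P·diag(16, 1)·P⁻¹ = [[32, 1], [−16, −1]] · [[1, 1], [−1, −2]] = [[31, 30], [−15, −14]].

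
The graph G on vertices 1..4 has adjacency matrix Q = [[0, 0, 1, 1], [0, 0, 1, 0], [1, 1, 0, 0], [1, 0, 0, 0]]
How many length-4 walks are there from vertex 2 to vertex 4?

The number of length-4 walks from vertex 2 to vertex 4 is entry (2,4) of Q⁴, where Q is the adjacency matrix.
Q² = [[2, 1, 0, 0], [1, 1, 0, 0], [0, 0, 2, 1], [0, 0, 1, 1]]
Q³ = [[0, 0, 3, 2], [0, 0, 2, 1], [3, 2, 0, 0], [2, 1, 0, 0]]
Q⁴ = [[5, 3, 0, 0], [3, 2, 0, 0], [0, 0, 5, 3], [0, 0, 3, 2]]

0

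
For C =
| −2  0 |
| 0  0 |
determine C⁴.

C² = [[4, 0], [0, 0]]
C³ = [[−8, 0], [0, 0]]
C⁴ = [[16, 0], [0, 0]]

[[16, 0], [0, 0]]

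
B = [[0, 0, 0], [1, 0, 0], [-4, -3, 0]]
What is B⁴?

B is strictly triangular, hence nilpotent: B³ = 0, so B⁴ = 0.

[[0, 0, 0], [0, 0, 0], [0, 0, 0]]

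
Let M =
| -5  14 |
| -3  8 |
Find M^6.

[[-377, 882], [-189, 442]]

tr M = 3 and det M = 2, so the characteristic polynomial is λ² − (3)λ + (2) with roots 2 and 1.
Eigenvectors give P = [[-2, 7], [-1, 3]] with P⁻¹ = [[3, -7], [1, -2]], and M = P·diag(2, 1)·P⁻¹.
Then M^6 = P·diag(64, 1)·P⁻¹ = [[-128, 7], [-64, 3]] · [[3, -7], [1, -2]] = [[-377, 882], [-189, 442]].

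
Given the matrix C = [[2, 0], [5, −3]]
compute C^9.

[[512, 0], [20195, −19683]]

tr C = −1 and det C = −6, so the characteristic polynomial is λ² − (−1)λ + (−6) with roots 2 and −3.
Eigenvectors give P = [[−1, 0], [−1, 1]] with P⁻¹ = [[−1, 0], [−1, 1]], and C = P·diag(2, −3)·P⁻¹.
Then C^9 = P·diag(512, −19683)·P⁻¹ = [[−512, 0], [−512, −19683]] · [[−1, 0], [−1, 1]] = [[512, 0], [20195, −19683]].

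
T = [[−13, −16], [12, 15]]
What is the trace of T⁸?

tr T = 2 and det T = −3, so the characteristic polynomial is λ² − (2)λ + (−3) with roots −1 and 3.
Eigenvectors give P = [[4, −1], [−3, 1]] with P⁻¹ = [[1, 1], [3, 4]], and T = P·diag(−1, 3)·P⁻¹.
Then T⁸ = P·diag(1, 6561)·P⁻¹ = [[4, −6561], [−3, 6561]] · [[1, 1], [3, 4]] = [[−19679, −26240], [19680, 26241]].

6562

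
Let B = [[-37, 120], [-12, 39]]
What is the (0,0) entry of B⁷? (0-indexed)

-19693

tr B = 2 and det B = -3, so the characteristic polynomial is λ² − (2)λ + (-3) with roots -1 and 3.
Eigenvectors give P = [[10, 3], [3, 1]] with P⁻¹ = [[1, -3], [-3, 10]], and B = P·diag(-1, 3)·P⁻¹.
Then B⁷ = P·diag(-1, 2187)·P⁻¹ = [[-10, 6561], [-3, 2187]] · [[1, -3], [-3, 10]] = [[-19693, 65640], [-6564, 21879]].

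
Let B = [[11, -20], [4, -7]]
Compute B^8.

tr B = 4 and det B = 3, so the characteristic polynomial is λ² − (4)λ + (3) with roots 3 and 1.
Eigenvectors give P = [[5, 2], [2, 1]] with P⁻¹ = [[1, -2], [-2, 5]], and B = P·diag(3, 1)·P⁻¹.
Then B^8 = P·diag(6561, 1)·P⁻¹ = [[32805, 2], [13122, 1]] · [[1, -2], [-2, 5]] = [[32801, -65600], [13120, -26239]].

[[32801, -65600], [13120, -26239]]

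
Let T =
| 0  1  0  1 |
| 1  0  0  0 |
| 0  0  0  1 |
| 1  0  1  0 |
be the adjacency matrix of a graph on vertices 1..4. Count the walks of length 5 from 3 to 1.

The number of length-5 walks from vertex 3 to vertex 1 is entry (3,1) of T⁵, where T is the adjacency matrix.
T² = [[2, 0, 1, 0], [0, 1, 0, 1], [1, 0, 1, 0], [0, 1, 0, 2]]
T³ = [[0, 2, 0, 3], [2, 0, 1, 0], [0, 1, 0, 2], [3, 0, 2, 0]]
T⁴ = [[5, 0, 3, 0], [0, 2, 0, 3], [3, 0, 2, 0], [0, 3, 0, 5]]
T⁵ = [[0, 5, 0, 8], [5, 0, 3, 0], [0, 3, 0, 5], [8, 0, 5, 0]]

0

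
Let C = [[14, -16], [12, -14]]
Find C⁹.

tr C = 0 and det C = -4, so the characteristic polynomial is λ² − (0)λ + (-4) with roots -2 and 2.
Eigenvectors give P = [[1, 4], [1, 3]] with P⁻¹ = [[-3, 4], [1, -1]], and C = P·diag(-2, 2)·P⁻¹.
Then C⁹ = P·diag(-512, 512)·P⁻¹ = [[-512, 2048], [-512, 1536]] · [[-3, 4], [1, -1]] = [[3584, -4096], [3072, -3584]].

[[3584, -4096], [3072, -3584]]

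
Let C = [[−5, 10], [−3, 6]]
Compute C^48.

[[−5, 10], [−3, 6]]

C² = C (a projection; rank 1, trace 1), so C^48 = C.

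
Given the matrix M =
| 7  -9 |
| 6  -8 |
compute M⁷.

[[259, -387], [258, -386]]

tr M = -1 and det M = -2, so the characteristic polynomial is λ² − (-1)λ + (-2) with roots -2 and 1.
Eigenvectors give P = [[1, 3], [1, 2]] with P⁻¹ = [[-2, 3], [1, -1]], and M = P·diag(-2, 1)·P⁻¹.
Then M⁷ = P·diag(-128, 1)·P⁻¹ = [[-128, 3], [-128, 2]] · [[-2, 3], [1, -1]] = [[259, -387], [258, -386]].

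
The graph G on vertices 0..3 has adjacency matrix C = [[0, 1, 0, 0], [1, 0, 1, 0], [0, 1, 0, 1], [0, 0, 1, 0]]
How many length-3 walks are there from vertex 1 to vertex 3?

The number of length-3 walks from vertex 1 to vertex 3 is entry (1,3) of C³, where C is the adjacency matrix.
C² = [[1, 0, 1, 0], [0, 2, 0, 1], [1, 0, 2, 0], [0, 1, 0, 1]]
C³ = [[0, 2, 0, 1], [2, 0, 3, 0], [0, 3, 0, 2], [1, 0, 2, 0]]

0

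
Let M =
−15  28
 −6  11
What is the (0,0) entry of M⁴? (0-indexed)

tr M = −4 and det M = 3, so the characteristic polynomial is λ² − (−4)λ + (3) with roots −3 and −1.
Eigenvectors give P = [[−7, −2], [−3, −1]] with P⁻¹ = [[−1, 2], [3, −7]], and M = P·diag(−3, −1)·P⁻¹.
Then M⁴ = P·diag(81, 1)·P⁻¹ = [[−567, −2], [−243, −1]] · [[−1, 2], [3, −7]] = [[561, −1120], [240, −479]].

561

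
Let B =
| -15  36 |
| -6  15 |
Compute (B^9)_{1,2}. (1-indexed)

236196

tr B = 0 and det B = -9, so the characteristic polynomial is λ² − (0)λ + (-9) with roots -3 and 3.
Eigenvectors give P = [[-3, 2], [-1, 1]] with P⁻¹ = [[-1, 2], [-1, 3]], and B = P·diag(-3, 3)·P⁻¹.
Then B^9 = P·diag(-19683, 19683)·P⁻¹ = [[59049, 39366], [19683, 19683]] · [[-1, 2], [-1, 3]] = [[-98415, 236196], [-39366, 98415]].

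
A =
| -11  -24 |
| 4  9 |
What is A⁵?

tr A = -2 and det A = -3, so the characteristic polynomial is λ² − (-2)λ + (-3) with roots 1 and -3.
Eigenvectors give P = [[-2, 3], [1, -1]] with P⁻¹ = [[1, 3], [1, 2]], and A = P·diag(1, -3)·P⁻¹.
Then A⁵ = P·diag(1, -243)·P⁻¹ = [[-2, -729], [1, 243]] · [[1, 3], [1, 2]] = [[-731, -1464], [244, 489]].

[[-731, -1464], [244, 489]]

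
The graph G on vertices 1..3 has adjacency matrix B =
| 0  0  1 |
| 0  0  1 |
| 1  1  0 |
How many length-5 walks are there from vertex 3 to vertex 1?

The number of length-5 walks from vertex 3 to vertex 1 is entry (3,1) of B⁵, where B is the adjacency matrix.
B² = [[1, 1, 0], [1, 1, 0], [0, 0, 2]]
B³ = [[0, 0, 2], [0, 0, 2], [2, 2, 0]]
B⁴ = [[2, 2, 0], [2, 2, 0], [0, 0, 4]]
B⁵ = [[0, 0, 4], [0, 0, 4], [4, 4, 0]]

4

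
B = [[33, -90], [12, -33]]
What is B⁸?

tr B = 0 and det B = -9, so the characteristic polynomial is λ² − (0)λ + (-9) with roots -3 and 3.
Eigenvectors give P = [[-5, 3], [-2, 1]] with P⁻¹ = [[1, -3], [2, -5]], and B = P·diag(-3, 3)·P⁻¹.
Then B⁸ = P·diag(6561, 6561)·P⁻¹ = [[-32805, 19683], [-13122, 6561]] · [[1, -3], [2, -5]] = [[6561, 0], [0, 6561]].

[[6561, 0], [0, 6561]]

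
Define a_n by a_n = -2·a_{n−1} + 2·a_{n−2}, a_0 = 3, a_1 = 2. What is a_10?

With companion matrix A = [[-2, 2], [1, 0]], [a_n, a_{n−1}]ᵀ = A·[a_{n−1}, a_{n−2}]ᵀ, so [a_10, a_9]ᵀ = A⁹·[a_1, a_0]ᵀ.
A⁹ = [[-6688, 4896], [2448, -1792]], giving [a_10, a_9]ᵀ = [[1312], [-480]].

1312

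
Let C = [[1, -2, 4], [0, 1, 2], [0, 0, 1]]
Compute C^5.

[[1, -10, -20], [0, 1, 10], [0, 0, 1]]

C = I + N where N = [[0, -2, 4], [0, 0, 2], [0, 0, 0]] is strictly upper-triangular, so N^3 = 0.
(I + N)^5 = I + 5·N + 10·N^2 = [[1, -10, -20], [0, 1, 10], [0, 0, 1]].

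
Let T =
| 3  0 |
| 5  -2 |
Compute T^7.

tr T = 1 and det T = -6, so the characteristic polynomial is λ² − (1)λ + (-6) with roots 3 and -2.
Eigenvectors give P = [[1, 0], [1, -1]] with P⁻¹ = [[1, 0], [1, -1]], and T = P·diag(3, -2)·P⁻¹.
Then T^7 = P·diag(2187, -128)·P⁻¹ = [[2187, 0], [2187, 128]] · [[1, 0], [1, -1]] = [[2187, 0], [2315, -128]].

[[2187, 0], [2315, -128]]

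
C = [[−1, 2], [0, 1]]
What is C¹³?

C² = I (check: tr C = 0 and det C = −1), so C¹³ = C since 13 is odd.

[[−1, 2], [0, 1]]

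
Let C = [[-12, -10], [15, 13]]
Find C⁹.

[[-40902, -40390], [60585, 60073]]

tr C = 1 and det C = -6, so the characteristic polynomial is λ² − (1)λ + (-6) with roots -2 and 3.
Eigenvectors give P = [[-1, -2], [1, 3]] with P⁻¹ = [[-3, -2], [1, 1]], and C = P·diag(-2, 3)·P⁻¹.
Then C⁹ = P·diag(-512, 19683)·P⁻¹ = [[512, -39366], [-512, 59049]] · [[-3, -2], [1, 1]] = [[-40902, -40390], [60585, 60073]].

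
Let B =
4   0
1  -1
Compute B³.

B² = [[16, 0], [3, 1]]
B³ = [[64, 0], [13, -1]]

[[64, 0], [13, -1]]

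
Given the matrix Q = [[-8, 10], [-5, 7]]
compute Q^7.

[[-4502, 4630], [-2315, 2443]]

tr Q = -1 and det Q = -6, so the characteristic polynomial is λ² − (-1)λ + (-6) with roots -3 and 2.
Eigenvectors give P = [[-2, 1], [-1, 1]] with P⁻¹ = [[-1, 1], [-1, 2]], and Q = P·diag(-3, 2)·P⁻¹.
Then Q^7 = P·diag(-2187, 128)·P⁻¹ = [[4374, 128], [2187, 128]] · [[-1, 1], [-1, 2]] = [[-4502, 4630], [-2315, 2443]].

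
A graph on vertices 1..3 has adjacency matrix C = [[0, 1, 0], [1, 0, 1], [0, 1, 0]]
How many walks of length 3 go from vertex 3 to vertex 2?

The number of length-3 walks from vertex 3 to vertex 2 is entry (3,2) of C^3, where C is the adjacency matrix.
C^2 = [[1, 0, 1], [0, 2, 0], [1, 0, 1]]
C^3 = [[0, 2, 0], [2, 0, 2], [0, 2, 0]]

2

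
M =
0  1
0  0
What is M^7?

[[0, 0], [0, 0]]

M is strictly triangular, hence nilpotent: M^2 = 0, so M^7 = 0.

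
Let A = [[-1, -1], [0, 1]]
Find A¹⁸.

[[1, 0], [0, 1]]

A² = I (check: tr A = 0 and det A = -1), so A¹⁸ = I since 18 is even.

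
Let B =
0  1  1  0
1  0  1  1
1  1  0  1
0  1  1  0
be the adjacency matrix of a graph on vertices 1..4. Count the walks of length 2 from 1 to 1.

The number of length-2 walks from vertex 1 to vertex 1 is entry (1,1) of B², where B is the adjacency matrix.
B² = [[2, 1, 1, 2], [1, 3, 2, 1], [1, 2, 3, 1], [2, 1, 1, 2]]

2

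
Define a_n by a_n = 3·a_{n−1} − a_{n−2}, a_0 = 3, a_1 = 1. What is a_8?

−144

With companion matrix T = [[3, −1], [1, 0]], [a_n, a_{n−1}]ᵀ = T·[a_{n−1}, a_{n−2}]ᵀ, so [a_8, a_7]ᵀ = T^7·[a_1, a_0]ᵀ.
T^7 = [[987, −377], [377, −144]], giving [a_8, a_7]ᵀ = [[−144], [−55]].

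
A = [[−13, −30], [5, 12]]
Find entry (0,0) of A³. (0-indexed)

−97

tr A = −1 and det A = −6, so the characteristic polynomial is λ² − (−1)λ + (−6) with roots −3 and 2.
Eigenvectors give P = [[3, −2], [−1, 1]] with P⁻¹ = [[1, 2], [1, 3]], and A = P·diag(−3, 2)·P⁻¹.
Then A³ = P·diag(−27, 8)·P⁻¹ = [[−81, −16], [27, 8]] · [[1, 2], [1, 3]] = [[−97, −210], [35, 78]].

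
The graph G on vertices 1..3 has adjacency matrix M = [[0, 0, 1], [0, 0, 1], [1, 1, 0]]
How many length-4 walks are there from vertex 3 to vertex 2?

The number of length-4 walks from vertex 3 to vertex 2 is entry (3,2) of M⁴, where M is the adjacency matrix.
M² = [[1, 1, 0], [1, 1, 0], [0, 0, 2]]
M³ = [[0, 0, 2], [0, 0, 2], [2, 2, 0]]
M⁴ = [[2, 2, 0], [2, 2, 0], [0, 0, 4]]

0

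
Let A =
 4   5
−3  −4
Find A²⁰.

[[1, 0], [0, 1]]

A² = I (check: tr A = 0 and det A = −1), so A²⁰ = I since 20 is even.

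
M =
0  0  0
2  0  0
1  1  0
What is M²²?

M is strictly triangular, hence nilpotent: M³ = 0, so M²² = 0.

[[0, 0, 0], [0, 0, 0], [0, 0, 0]]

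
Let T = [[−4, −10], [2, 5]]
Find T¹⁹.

[[−4, −10], [2, 5]]

T² = T (a projection; rank 1, trace 1), so T¹⁹ = T.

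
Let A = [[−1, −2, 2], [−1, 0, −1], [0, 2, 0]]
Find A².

[[3, 6, 0], [1, 0, −2], [−2, 0, −2]]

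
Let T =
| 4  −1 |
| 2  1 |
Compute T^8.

tr T = 5 and det T = 6, so the characteristic polynomial is λ² − (5)λ + (6) with roots 2 and 3.
Eigenvectors give P = [[−1, 1], [−2, 1]] with P⁻¹ = [[1, −1], [2, −1]], and T = P·diag(2, 3)·P⁻¹.
Then T^8 = P·diag(256, 6561)·P⁻¹ = [[−256, 6561], [−512, 6561]] · [[1, −1], [2, −1]] = [[12866, −6305], [12610, −6049]].

[[12866, −6305], [12610, −6049]]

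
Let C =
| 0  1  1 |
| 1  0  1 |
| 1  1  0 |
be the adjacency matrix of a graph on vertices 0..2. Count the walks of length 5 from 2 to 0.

The number of length-5 walks from vertex 2 to vertex 0 is entry (2,0) of C⁵, where C is the adjacency matrix.
C² = [[2, 1, 1], [1, 2, 1], [1, 1, 2]]
C³ = [[2, 3, 3], [3, 2, 3], [3, 3, 2]]
C⁴ = [[6, 5, 5], [5, 6, 5], [5, 5, 6]]
C⁵ = [[10, 11, 11], [11, 10, 11], [11, 11, 10]]

11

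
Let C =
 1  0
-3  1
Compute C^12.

C = I + N where N = [[0, 0], [-3, 0]] is strictly lower-triangular, so N^2 = 0.
(I + N)^12 = I + 12·N = [[1, 0], [-36, 1]].

[[1, 0], [-36, 1]]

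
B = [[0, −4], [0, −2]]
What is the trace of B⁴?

B² = [[0, 8], [0, 4]]
B³ = [[0, −16], [0, −8]]
B⁴ = [[0, 32], [0, 16]]

16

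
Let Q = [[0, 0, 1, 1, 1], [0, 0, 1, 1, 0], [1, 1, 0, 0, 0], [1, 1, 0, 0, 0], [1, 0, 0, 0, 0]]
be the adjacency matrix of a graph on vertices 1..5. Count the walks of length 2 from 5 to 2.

The number of length-2 walks from vertex 5 to vertex 2 is entry (5,2) of Q^2, where Q is the adjacency matrix.
Q^2 = [[3, 2, 0, 0, 0], [2, 2, 0, 0, 0], [0, 0, 2, 2, 1], [0, 0, 2, 2, 1], [0, 0, 1, 1, 1]]

0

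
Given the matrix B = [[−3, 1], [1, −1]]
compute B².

[[10, −4], [−4, 2]]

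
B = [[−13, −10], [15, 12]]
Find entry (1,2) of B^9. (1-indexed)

−40390

tr B = −1 and det B = −6, so the characteristic polynomial is λ² − (−1)λ + (−6) with roots −3 and 2.
Eigenvectors give P = [[−1, −2], [1, 3]] with P⁻¹ = [[−3, −2], [1, 1]], and B = P·diag(−3, 2)·P⁻¹.
Then B^9 = P·diag(−19683, 512)·P⁻¹ = [[19683, −1024], [−19683, 1536]] · [[−3, −2], [1, 1]] = [[−60073, −40390], [60585, 40902]].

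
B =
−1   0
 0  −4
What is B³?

[[−1, 0], [0, −64]]

B² = [[1, 0], [0, 16]]
B³ = [[−1, 0], [0, −64]]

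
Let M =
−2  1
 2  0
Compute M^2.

[[6, −2], [−4, 2]]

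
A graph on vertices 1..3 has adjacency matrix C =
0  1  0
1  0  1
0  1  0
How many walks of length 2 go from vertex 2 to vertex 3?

0

The number of length-2 walks from vertex 2 to vertex 3 is entry (2,3) of C², where C is the adjacency matrix.
C² = [[1, 0, 1], [0, 2, 0], [1, 0, 1]]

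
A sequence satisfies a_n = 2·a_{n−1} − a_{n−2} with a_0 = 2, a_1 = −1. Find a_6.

With companion matrix Q = [[2, −1], [1, 0]], [a_n, a_{n−1}]ᵀ = Q·[a_{n−1}, a_{n−2}]ᵀ, so [a_6, a_5]ᵀ = Q⁵·[a_1, a_0]ᵀ.
Q⁵ = [[6, −5], [5, −4]], giving [a_6, a_5]ᵀ = [[−16], [−13]].

−16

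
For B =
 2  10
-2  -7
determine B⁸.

[[-24964, -63050], [12610, 31781]]

tr B = -5 and det B = 6, so the characteristic polynomial is λ² − (-5)λ + (6) with roots -3 and -2.
Eigenvectors give P = [[-2, 5], [1, -2]] with P⁻¹ = [[2, 5], [1, 2]], and B = P·diag(-3, -2)·P⁻¹.
Then B⁸ = P·diag(6561, 256)·P⁻¹ = [[-13122, 1280], [6561, -512]] · [[2, 5], [1, 2]] = [[-24964, -63050], [12610, 31781]].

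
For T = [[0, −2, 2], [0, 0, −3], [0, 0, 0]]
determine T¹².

T is strictly triangular, hence nilpotent: T³ = 0, so T¹² = 0.

[[0, 0, 0], [0, 0, 0], [0, 0, 0]]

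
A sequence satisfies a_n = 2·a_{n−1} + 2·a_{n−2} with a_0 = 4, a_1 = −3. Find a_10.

With companion matrix A = [[2, 2], [1, 0]], [a_n, a_{n−1}]ᵀ = A·[a_{n−1}, a_{n−2}]ᵀ, so [a_10, a_9]ᵀ = A⁹·[a_1, a_0]ᵀ.
A⁹ = [[6688, 4896], [2448, 1792]], giving [a_10, a_9]ᵀ = [[−480], [−176]].

−480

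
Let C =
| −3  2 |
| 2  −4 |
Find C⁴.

C² = [[13, −14], [−14, 20]]
C³ = [[−67, 82], [82, −108]]
C⁴ = [[365, −462], [−462, 596]]

[[365, −462], [−462, 596]]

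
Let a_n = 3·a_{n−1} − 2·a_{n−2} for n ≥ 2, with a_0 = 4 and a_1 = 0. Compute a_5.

With companion matrix C = [[3, −2], [1, 0]], [a_n, a_{n−1}]ᵀ = C·[a_{n−1}, a_{n−2}]ᵀ, so [a_5, a_4]ᵀ = C⁴·[a_1, a_0]ᵀ.
C⁴ = [[31, −30], [15, −14]], giving [a_5, a_4]ᵀ = [[−120], [−56]].

−120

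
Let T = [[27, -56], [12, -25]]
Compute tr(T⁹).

19682

tr T = 2 and det T = -3, so the characteristic polynomial is λ² − (2)λ + (-3) with roots -1 and 3.
Eigenvectors give P = [[2, 7], [1, 3]] with P⁻¹ = [[-3, 7], [1, -2]], and T = P·diag(-1, 3)·P⁻¹.
Then T⁹ = P·diag(-1, 19683)·P⁻¹ = [[-2, 137781], [-1, 59049]] · [[-3, 7], [1, -2]] = [[137787, -275576], [59052, -118105]].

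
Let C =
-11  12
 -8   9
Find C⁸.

[[19681, -19680], [13120, -13119]]

tr C = -2 and det C = -3, so the characteristic polynomial is λ² − (-2)λ + (-3) with roots 1 and -3.
Eigenvectors give P = [[1, 3], [1, 2]] with P⁻¹ = [[-2, 3], [1, -1]], and C = P·diag(1, -3)·P⁻¹.
Then C⁸ = P·diag(1, 6561)·P⁻¹ = [[1, 19683], [1, 13122]] · [[-2, 3], [1, -1]] = [[19681, -19680], [13120, -13119]].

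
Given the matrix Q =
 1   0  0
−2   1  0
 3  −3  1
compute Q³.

[[1, 0, 0], [−6, 1, 0], [27, −9, 1]]

Q = I + N where N = [[0, 0, 0], [−2, 0, 0], [3, −3, 0]] is strictly lower-triangular, so N³ = 0.
(I + N)³ = I + 3·N + 3·N² = [[1, 0, 0], [−6, 1, 0], [27, −9, 1]].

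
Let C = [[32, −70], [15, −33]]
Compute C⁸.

[[−37574, 88270], [−18915, 44391]]

tr C = −1 and det C = −6, so the characteristic polynomial is λ² − (−1)λ + (−6) with roots −3 and 2.
Eigenvectors give P = [[2, 7], [1, 3]] with P⁻¹ = [[−3, 7], [1, −2]], and C = P·diag(−3, 2)·P⁻¹.
Then C⁸ = P·diag(6561, 256)·P⁻¹ = [[13122, 1792], [6561, 768]] · [[−3, 7], [1, −2]] = [[−37574, 88270], [−18915, 44391]].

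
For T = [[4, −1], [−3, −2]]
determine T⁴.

T² = [[19, −2], [−6, 7]]
T³ = [[82, −15], [−45, −8]]
T⁴ = [[373, −52], [−156, 61]]

[[373, −52], [−156, 61]]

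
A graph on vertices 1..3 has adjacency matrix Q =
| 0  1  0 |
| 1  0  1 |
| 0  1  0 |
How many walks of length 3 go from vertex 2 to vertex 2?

0

The number of length-3 walks from vertex 2 to vertex 2 is entry (2,2) of Q³, where Q is the adjacency matrix.
Q² = [[1, 0, 1], [0, 2, 0], [1, 0, 1]]
Q³ = [[0, 2, 0], [2, 0, 2], [0, 2, 0]]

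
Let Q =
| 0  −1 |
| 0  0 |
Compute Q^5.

[[0, 0], [0, 0]]

Q is strictly triangular, hence nilpotent: Q^2 = 0, so Q^5 = 0.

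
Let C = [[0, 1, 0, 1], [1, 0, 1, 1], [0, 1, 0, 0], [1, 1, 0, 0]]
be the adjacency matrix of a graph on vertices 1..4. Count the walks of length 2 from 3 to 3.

The number of length-2 walks from vertex 3 to vertex 3 is entry (3,3) of C², where C is the adjacency matrix.
C² = [[2, 1, 1, 1], [1, 3, 0, 1], [1, 0, 1, 1], [1, 1, 1, 2]]

1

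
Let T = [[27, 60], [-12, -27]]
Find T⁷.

[[19683, 43740], [-8748, -19683]]

tr T = 0 and det T = -9, so the characteristic polynomial is λ² − (0)λ + (-9) with roots 3 and -3.
Eigenvectors give P = [[5, -2], [-2, 1]] with P⁻¹ = [[1, 2], [2, 5]], and T = P·diag(3, -3)·P⁻¹.
Then T⁷ = P·diag(2187, -2187)·P⁻¹ = [[10935, 4374], [-4374, -2187]] · [[1, 2], [2, 5]] = [[19683, 43740], [-8748, -19683]].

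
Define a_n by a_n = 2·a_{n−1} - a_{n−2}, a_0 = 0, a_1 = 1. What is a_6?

With companion matrix C = [[2, -1], [1, 0]], [a_n, a_{n−1}]ᵀ = C·[a_{n−1}, a_{n−2}]ᵀ, so [a_6, a_5]ᵀ = C⁵·[a_1, a_0]ᵀ.
C⁵ = [[6, -5], [5, -4]], giving [a_6, a_5]ᵀ = [[6], [5]].

6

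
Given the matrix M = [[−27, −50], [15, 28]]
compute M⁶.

tr M = 1 and det M = −6, so the characteristic polynomial is λ² − (1)λ + (−6) with roots 3 and −2.
Eigenvectors give P = [[−5, −2], [3, 1]] with P⁻¹ = [[1, 2], [−3, −5]], and M = P·diag(3, −2)·P⁻¹.
Then M⁶ = P·diag(729, 64)·P⁻¹ = [[−3645, −128], [2187, 64]] · [[1, 2], [−3, −5]] = [[−3261, −6650], [1995, 4054]].

[[−3261, −6650], [1995, 4054]]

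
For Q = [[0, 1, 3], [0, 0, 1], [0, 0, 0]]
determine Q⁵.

[[0, 0, 0], [0, 0, 0], [0, 0, 0]]

Q is strictly triangular, hence nilpotent: Q³ = 0, so Q⁵ = 0.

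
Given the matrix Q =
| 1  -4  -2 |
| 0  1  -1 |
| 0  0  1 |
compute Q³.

[[1, -12, 6], [0, 1, -3], [0, 0, 1]]

Q = I + N where N = [[0, -4, -2], [0, 0, -1], [0, 0, 0]] is strictly upper-triangular, so N³ = 0.
(I + N)³ = I + 3·N + 3·N² = [[1, -12, 6], [0, 1, -3], [0, 0, 1]].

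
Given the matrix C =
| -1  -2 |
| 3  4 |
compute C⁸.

tr C = 3 and det C = 2, so the characteristic polynomial is λ² − (3)λ + (2) with roots 1 and 2.
Eigenvectors give P = [[1, -2], [-1, 3]] with P⁻¹ = [[3, 2], [1, 1]], and C = P·diag(1, 2)·P⁻¹.
Then C⁸ = P·diag(1, 256)·P⁻¹ = [[1, -512], [-1, 768]] · [[3, 2], [1, 1]] = [[-509, -510], [765, 766]].

[[-509, -510], [765, 766]]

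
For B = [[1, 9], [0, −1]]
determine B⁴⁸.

[[1, 0], [0, 1]]

B² = I (check: tr B = 0 and det B = −1), so B⁴⁸ = I since 48 is even.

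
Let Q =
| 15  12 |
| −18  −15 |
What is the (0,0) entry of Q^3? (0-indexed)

tr Q = 0 and det Q = −9, so the characteristic polynomial is λ² − (0)λ + (−9) with roots −3 and 3.
Eigenvectors give P = [[−2, 1], [3, −1]] with P⁻¹ = [[1, 1], [3, 2]], and Q = P·diag(−3, 3)·P⁻¹.
Then Q^3 = P·diag(−27, 27)·P⁻¹ = [[54, 27], [−81, −27]] · [[1, 1], [3, 2]] = [[135, 108], [−162, −135]].

135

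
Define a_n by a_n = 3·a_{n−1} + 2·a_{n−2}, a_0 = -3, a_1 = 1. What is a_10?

With companion matrix M = [[3, 2], [1, 0]], [a_n, a_{n−1}]ᵀ = M·[a_{n−1}, a_{n−2}]ᵀ, so [a_10, a_9]ᵀ = M⁹·[a_1, a_0]ᵀ.
M⁹ = [[79647, 44726], [22363, 12558]], giving [a_10, a_9]ᵀ = [[-54531], [-15311]].

-54531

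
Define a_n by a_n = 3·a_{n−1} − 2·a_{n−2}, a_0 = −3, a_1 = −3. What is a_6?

With companion matrix M = [[3, −2], [1, 0]], [a_n, a_{n−1}]ᵀ = M·[a_{n−1}, a_{n−2}]ᵀ, so [a_6, a_5]ᵀ = M⁵·[a_1, a_0]ᵀ.
M⁵ = [[63, −62], [31, −30]], giving [a_6, a_5]ᵀ = [[−3], [−3]].

−3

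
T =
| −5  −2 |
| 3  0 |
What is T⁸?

tr T = −5 and det T = 6, so the characteristic polynomial is λ² − (−5)λ + (6) with roots −2 and −3.
Eigenvectors give P = [[−2, −1], [3, 1]] with P⁻¹ = [[1, 1], [−3, −2]], and T = P·diag(−2, −3)·P⁻¹.
Then T⁸ = P·diag(256, 6561)·P⁻¹ = [[−512, −6561], [768, 6561]] · [[1, 1], [−3, −2]] = [[19171, 12610], [−18915, −12354]].

[[19171, 12610], [−18915, −12354]]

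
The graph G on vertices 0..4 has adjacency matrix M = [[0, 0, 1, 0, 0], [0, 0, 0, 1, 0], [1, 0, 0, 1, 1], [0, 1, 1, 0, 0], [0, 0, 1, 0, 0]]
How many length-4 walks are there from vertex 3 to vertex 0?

4

The number of length-4 walks from vertex 3 to vertex 0 is entry (3,0) of M⁴, where M is the adjacency matrix.
M² = [[1, 0, 0, 1, 1], [0, 1, 1, 0, 0], [0, 1, 3, 0, 0], [1, 0, 0, 2, 1], [1, 0, 0, 1, 1]]
M³ = [[0, 1, 3, 0, 0], [1, 0, 0, 2, 1], [3, 0, 0, 4, 3], [0, 2, 4, 0, 0], [0, 1, 3, 0, 0]]
M⁴ = [[3, 0, 0, 4, 3], [0, 2, 4, 0, 0], [0, 4, 10, 0, 0], [4, 0, 0, 6, 4], [3, 0, 0, 4, 3]]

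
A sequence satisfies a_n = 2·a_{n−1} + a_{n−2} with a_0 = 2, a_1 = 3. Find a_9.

With companion matrix M = [[2, 1], [1, 0]], [a_n, a_{n−1}]ᵀ = M·[a_{n−1}, a_{n−2}]ᵀ, so [a_9, a_8]ᵀ = M^8·[a_1, a_0]ᵀ.
M^8 = [[985, 408], [408, 169]], giving [a_9, a_8]ᵀ = [[3771], [1562]].

3771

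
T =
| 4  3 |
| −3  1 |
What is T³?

T² = [[7, 15], [−15, −8]]
T³ = [[−17, 36], [−36, −53]]

[[−17, 36], [−36, −53]]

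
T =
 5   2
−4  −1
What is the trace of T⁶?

tr T = 4 and det T = 3, so the characteristic polynomial is λ² − (4)λ + (3) with roots 1 and 3.
Eigenvectors give P = [[−1, −1], [2, 1]] with P⁻¹ = [[1, 1], [−2, −1]], and T = P·diag(1, 3)·P⁻¹.
Then T⁶ = P·diag(1, 729)·P⁻¹ = [[−1, −729], [2, 729]] · [[1, 1], [−2, −1]] = [[1457, 728], [−1456, −727]].

730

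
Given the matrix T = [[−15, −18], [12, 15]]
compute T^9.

tr T = 0 and det T = −9, so the characteristic polynomial is λ² − (0)λ + (−9) with roots 3 and −3.
Eigenvectors give P = [[−1, −3], [1, 2]] with P⁻¹ = [[2, 3], [−1, −1]], and T = P·diag(3, −3)·P⁻¹.
Then T^9 = P·diag(19683, −19683)·P⁻¹ = [[−19683, 59049], [19683, −39366]] · [[2, 3], [−1, −1]] = [[−98415, −118098], [78732, 98415]].

[[−98415, −118098], [78732, 98415]]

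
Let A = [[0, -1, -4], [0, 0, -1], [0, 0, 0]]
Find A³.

[[0, 0, 0], [0, 0, 0], [0, 0, 0]]

A is strictly triangular, hence nilpotent: A³ = 0, so A³ = 0.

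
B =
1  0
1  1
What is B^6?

[[1, 0], [6, 1]]

B = I + N where N = [[0, 0], [1, 0]] is strictly lower-triangular, so N^2 = 0.
(I + N)^6 = I + 6·N = [[1, 0], [6, 1]].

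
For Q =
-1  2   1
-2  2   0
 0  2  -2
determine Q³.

Q² = [[-3, 4, -3], [-2, 0, -2], [-4, 0, 4]]
Q³ = [[-5, -4, 3], [2, -8, 2], [4, 0, -12]]

[[-5, -4, 3], [2, -8, 2], [4, 0, -12]]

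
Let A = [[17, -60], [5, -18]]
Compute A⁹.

tr A = -1 and det A = -6, so the characteristic polynomial is λ² − (-1)λ + (-6) with roots -3 and 2.
Eigenvectors give P = [[3, 4], [1, 1]] with P⁻¹ = [[-1, 4], [1, -3]], and A = P·diag(-3, 2)·P⁻¹.
Then A⁹ = P·diag(-19683, 512)·P⁻¹ = [[-59049, 2048], [-19683, 512]] · [[-1, 4], [1, -3]] = [[61097, -242340], [20195, -80268]].

[[61097, -242340], [20195, -80268]]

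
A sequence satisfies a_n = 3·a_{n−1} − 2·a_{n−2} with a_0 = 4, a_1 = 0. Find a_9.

With companion matrix T = [[3, −2], [1, 0]], [a_n, a_{n−1}]ᵀ = T·[a_{n−1}, a_{n−2}]ᵀ, so [a_9, a_8]ᵀ = T^8·[a_1, a_0]ᵀ.
T^8 = [[511, −510], [255, −254]], giving [a_9, a_8]ᵀ = [[−2040], [−1016]].

−2040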